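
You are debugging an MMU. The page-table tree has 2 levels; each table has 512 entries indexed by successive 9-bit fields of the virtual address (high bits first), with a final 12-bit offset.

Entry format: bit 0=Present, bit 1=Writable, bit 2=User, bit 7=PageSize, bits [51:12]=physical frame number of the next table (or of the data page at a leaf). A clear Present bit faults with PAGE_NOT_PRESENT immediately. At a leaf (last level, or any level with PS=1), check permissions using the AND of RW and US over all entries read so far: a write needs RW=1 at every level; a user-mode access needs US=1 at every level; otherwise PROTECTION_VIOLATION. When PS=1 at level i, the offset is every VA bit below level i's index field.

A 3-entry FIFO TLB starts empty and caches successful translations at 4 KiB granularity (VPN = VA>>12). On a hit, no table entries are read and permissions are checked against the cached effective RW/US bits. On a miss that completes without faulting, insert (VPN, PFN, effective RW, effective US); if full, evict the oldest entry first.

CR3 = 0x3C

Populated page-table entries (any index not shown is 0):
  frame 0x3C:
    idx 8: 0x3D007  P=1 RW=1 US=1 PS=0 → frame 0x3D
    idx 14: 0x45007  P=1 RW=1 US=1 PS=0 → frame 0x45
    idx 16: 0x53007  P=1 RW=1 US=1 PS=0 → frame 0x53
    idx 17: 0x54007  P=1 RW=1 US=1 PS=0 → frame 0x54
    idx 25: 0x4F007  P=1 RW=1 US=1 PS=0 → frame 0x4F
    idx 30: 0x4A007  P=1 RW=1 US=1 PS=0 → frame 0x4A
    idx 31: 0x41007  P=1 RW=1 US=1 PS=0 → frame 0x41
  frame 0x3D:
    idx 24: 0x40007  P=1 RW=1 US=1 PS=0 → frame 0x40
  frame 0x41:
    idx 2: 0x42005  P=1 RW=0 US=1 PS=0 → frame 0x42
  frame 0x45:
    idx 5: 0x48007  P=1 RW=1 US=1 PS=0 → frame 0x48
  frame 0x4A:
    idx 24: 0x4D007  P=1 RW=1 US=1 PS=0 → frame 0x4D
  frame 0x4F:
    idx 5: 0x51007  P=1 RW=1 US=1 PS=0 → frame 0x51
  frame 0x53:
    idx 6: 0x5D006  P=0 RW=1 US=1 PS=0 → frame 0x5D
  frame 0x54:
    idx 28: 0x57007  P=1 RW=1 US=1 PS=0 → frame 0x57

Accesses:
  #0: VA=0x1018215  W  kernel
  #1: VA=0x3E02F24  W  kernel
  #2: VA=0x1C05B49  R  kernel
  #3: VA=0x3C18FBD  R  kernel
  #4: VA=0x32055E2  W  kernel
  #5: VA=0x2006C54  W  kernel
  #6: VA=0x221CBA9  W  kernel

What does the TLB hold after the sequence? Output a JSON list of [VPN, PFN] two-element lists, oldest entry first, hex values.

Trace:
#0 VA=0x1018215 (w,kernel):
  L0 @0x3C[8] → 0x3D007  P=1,RW=1,US=1,PS=0
  L1 @0x3D[24] → 0x40007  P=1,RW=1,US=1,PS=0
  ✓ 0x40215  — 2 lookups
#1 VA=0x3E02F24 (w,kernel):
  L0 @0x3C[31] → 0x41007  P=1,RW=1,US=1,PS=0
  L1 @0x41[2] → 0x42005  P=1,RW=0,US=1,PS=0
  ✗ PROTECTION_VIOLATION  [2 reads]
#2 VA=0x1C05B49 (r,kernel):
  L0 @0x3C[14] → 0x45007  P=1,RW=1,US=1,PS=0
  L1 @0x45[5] → 0x48007  P=1,RW=1,US=1,PS=0
  ✓ 0x48B49  — 2 lookups
#3 VA=0x3C18FBD (r,kernel):
  L0 @0x3C[30] → 0x4A007  P=1,RW=1,US=1,PS=0
  L1 @0x4A[24] → 0x4D007  P=1,RW=1,US=1,PS=0
  ✓ 0x4DFBD  — 2 lookups
#4 VA=0x32055E2 (w,kernel):
  L0 @0x3C[25] → 0x4F007  P=1,RW=1,US=1,PS=0
  L1 @0x4F[5] → 0x51007  P=1,RW=1,US=1,PS=0
  ✓ 0x515E2  — 2 lookups
#5 VA=0x2006C54 (w,kernel):
  L0 @0x3C[16] → 0x53007  P=1,RW=1,US=1,PS=0
  L1 @0x53[6] → 0x5D006  P=0,RW=1,US=1,PS=0
  ✗ PAGE_NOT_PRESENT  [2 reads]
#6 VA=0x221CBA9 (w,kernel):
  L0 @0x3C[17] → 0x54007  P=1,RW=1,US=1,PS=0
  L1 @0x54[28] → 0x57007  P=1,RW=1,US=1,PS=0
  ✓ 0x57BA9  — 2 lookups

TLB: [["0x3C18", "0x4D"], ["0x3205", "0x51"], ["0x221C", "0x57"]]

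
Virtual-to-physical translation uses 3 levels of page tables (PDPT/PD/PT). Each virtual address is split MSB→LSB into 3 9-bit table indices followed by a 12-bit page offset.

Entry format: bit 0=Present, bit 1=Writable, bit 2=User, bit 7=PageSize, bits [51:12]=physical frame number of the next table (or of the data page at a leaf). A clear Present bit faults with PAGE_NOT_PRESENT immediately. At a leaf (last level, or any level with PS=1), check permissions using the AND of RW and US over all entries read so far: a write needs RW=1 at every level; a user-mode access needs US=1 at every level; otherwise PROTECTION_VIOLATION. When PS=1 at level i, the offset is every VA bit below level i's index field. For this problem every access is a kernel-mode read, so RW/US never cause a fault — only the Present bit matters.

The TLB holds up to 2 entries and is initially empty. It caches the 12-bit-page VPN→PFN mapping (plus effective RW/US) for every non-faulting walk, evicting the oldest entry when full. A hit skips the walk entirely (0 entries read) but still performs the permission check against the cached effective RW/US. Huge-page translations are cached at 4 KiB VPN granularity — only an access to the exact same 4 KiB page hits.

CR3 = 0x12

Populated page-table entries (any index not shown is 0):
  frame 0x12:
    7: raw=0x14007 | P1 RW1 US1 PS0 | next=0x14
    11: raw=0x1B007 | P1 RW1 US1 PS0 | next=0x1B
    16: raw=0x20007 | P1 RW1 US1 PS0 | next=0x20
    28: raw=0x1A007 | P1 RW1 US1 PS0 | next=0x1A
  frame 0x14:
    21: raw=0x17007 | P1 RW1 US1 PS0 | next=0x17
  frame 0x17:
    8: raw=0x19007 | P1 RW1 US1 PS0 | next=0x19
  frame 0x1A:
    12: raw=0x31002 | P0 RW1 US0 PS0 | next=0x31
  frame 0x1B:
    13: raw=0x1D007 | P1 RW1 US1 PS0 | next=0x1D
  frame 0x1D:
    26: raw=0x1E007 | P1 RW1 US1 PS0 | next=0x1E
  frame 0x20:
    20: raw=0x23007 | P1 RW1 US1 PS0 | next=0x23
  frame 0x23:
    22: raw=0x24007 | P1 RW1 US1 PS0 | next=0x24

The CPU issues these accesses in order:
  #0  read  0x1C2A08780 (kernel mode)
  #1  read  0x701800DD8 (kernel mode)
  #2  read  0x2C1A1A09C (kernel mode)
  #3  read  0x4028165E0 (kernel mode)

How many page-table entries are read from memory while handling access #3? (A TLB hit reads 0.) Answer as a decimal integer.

Per-access translation:
#0 VA=0x1C2A08780 (r,kernel):
  [0] read 0x12 idx=7: raw=0x14007 flags P=1 W=1 U=1 S=0
  [1] read 0x14 idx=21: raw=0x17007 flags P=1 W=1 U=1 S=0
  [2] read 0x17 idx=8: raw=0x19007 flags P=1 W=1 U=1 S=0
  → PA=0x19780  (3 entries read)
#1 VA=0x701800DD8 (r,kernel):
  [0] read 0x12 idx=28: raw=0x1A007 flags P=1 W=1 U=1 S=0
  [1] read 0x1A idx=12: raw=0x31002 flags P=0 W=1 U=0 S=0
  ✗ PAGE_NOT_PRESENT  [2 reads]
#2 VA=0x2C1A1A09C (r,kernel):
  [0] read 0x12 idx=11: raw=0x1B007 flags P=1 W=1 U=1 S=0
  [1] read 0x1B idx=13: raw=0x1D007 flags P=1 W=1 U=1 S=0
  [2] read 0x1D idx=26: raw=0x1E007 flags P=1 W=1 U=1 S=0
  → PA=0x1E09C  (3 entries read)
#3 VA=0x4028165E0 (r,kernel):
  [0] read 0x12 idx=16: raw=0x20007 flags P=1 W=1 U=1 S=0
  [1] read 0x20 idx=20: raw=0x23007 flags P=1 W=1 U=1 S=0
  [2] read 0x23 idx=22: raw=0x24007 flags P=1 W=1 U=1 S=0
  → PA=0x245E0  (3 entries read)

Entries read for #3: 3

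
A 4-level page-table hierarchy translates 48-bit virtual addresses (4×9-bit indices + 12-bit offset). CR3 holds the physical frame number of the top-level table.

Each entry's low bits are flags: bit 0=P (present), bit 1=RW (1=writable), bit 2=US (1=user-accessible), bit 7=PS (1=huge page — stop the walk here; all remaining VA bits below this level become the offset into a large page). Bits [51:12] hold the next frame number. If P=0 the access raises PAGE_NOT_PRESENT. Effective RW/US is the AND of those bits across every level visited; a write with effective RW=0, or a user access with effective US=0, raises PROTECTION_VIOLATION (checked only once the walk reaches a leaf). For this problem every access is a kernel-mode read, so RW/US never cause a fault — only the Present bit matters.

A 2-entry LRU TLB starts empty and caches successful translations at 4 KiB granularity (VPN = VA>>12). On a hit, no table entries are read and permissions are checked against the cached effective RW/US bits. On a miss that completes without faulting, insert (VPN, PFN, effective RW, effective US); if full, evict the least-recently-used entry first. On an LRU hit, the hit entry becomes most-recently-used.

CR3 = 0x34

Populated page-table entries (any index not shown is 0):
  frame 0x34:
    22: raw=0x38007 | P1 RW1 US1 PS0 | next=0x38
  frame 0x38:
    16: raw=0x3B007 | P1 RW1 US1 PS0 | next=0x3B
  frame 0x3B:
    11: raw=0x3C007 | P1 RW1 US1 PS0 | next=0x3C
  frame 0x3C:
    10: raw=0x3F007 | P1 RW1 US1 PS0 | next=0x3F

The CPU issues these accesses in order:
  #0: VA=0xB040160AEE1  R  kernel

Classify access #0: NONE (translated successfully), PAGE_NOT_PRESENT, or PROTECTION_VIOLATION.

Walk each access:
#0 VA=0xB040160AEE1 (r,kernel):
  lvl0: tbl 0x34, slot 22 ⇒ 0x38007 (P1/RW1/US1/PS0)
  lvl1: tbl 0x38, slot 16 ⇒ 0x3B007 (P1/RW1/US1/PS0)
  lvl2: tbl 0x3B, slot 11 ⇒ 0x3C007 (P1/RW1/US1/PS0)
  lvl3: tbl 0x3C, slot 10 ⇒ 0x3F007 (P1/RW1/US1/PS0)
  ✓ 0x3FEE1  — 4 lookups

Access #0 fault: NONE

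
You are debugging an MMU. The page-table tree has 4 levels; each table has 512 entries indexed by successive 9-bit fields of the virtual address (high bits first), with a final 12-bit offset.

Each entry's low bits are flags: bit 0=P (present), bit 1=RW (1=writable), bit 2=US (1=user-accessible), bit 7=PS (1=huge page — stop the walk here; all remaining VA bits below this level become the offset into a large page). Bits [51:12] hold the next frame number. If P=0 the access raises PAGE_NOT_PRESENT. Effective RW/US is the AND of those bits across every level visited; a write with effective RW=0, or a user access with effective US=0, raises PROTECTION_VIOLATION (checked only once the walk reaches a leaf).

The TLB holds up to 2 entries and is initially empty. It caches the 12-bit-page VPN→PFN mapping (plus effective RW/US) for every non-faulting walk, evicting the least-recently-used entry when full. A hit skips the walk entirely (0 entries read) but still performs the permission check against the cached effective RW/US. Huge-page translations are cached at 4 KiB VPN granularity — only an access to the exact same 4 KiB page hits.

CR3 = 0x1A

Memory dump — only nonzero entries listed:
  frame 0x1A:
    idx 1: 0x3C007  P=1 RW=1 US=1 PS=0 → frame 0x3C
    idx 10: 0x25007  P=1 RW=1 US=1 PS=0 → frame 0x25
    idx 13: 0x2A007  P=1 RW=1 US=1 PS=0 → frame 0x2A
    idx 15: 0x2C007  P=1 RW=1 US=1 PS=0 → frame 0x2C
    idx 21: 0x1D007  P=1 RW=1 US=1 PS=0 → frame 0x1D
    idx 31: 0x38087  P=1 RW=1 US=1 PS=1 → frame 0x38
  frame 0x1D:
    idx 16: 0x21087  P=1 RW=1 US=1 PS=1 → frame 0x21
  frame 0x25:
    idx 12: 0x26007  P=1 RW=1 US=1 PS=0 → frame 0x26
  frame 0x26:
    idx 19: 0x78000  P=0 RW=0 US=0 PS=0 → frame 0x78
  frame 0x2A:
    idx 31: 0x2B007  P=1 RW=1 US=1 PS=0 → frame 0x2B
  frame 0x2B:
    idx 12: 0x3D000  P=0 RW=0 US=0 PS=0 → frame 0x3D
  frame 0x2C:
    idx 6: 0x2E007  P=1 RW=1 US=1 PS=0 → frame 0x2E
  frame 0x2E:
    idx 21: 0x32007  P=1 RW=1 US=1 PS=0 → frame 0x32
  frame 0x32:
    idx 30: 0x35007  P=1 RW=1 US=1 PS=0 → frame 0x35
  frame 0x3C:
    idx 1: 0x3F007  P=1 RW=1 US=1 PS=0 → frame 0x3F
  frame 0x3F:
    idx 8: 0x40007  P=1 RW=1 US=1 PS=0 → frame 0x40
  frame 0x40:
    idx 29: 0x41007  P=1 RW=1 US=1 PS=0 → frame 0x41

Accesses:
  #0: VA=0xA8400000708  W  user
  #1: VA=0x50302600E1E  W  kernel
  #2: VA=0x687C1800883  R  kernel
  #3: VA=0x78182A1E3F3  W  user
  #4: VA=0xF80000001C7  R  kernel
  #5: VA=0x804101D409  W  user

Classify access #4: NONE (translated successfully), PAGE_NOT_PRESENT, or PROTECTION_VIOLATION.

Per-access translation:
#0 VA=0xA8400000708 (w,user):
  L0 @0x1A[21] → 0x1D007  P=1,RW=1,US=1,PS=0
  L1 @0x1D[16] → 0x21087  P=1,RW=1,US=1,PS=1
  ⇒ phys 0x21708 (huge @L1)  [2 reads]
#1 VA=0x50302600E1E (w,kernel):
  L0 @0x1A[10] → 0x25007  P=1,RW=1,US=1,PS=0
  L1 @0x25[12] → 0x26007  P=1,RW=1,US=1,PS=0
  L2 @0x26[19] → 0x78000  P=0,RW=0,US=0,PS=0
  ✗ PAGE_NOT_PRESENT  [3 reads]
#2 VA=0x687C1800883 (r,kernel):
  L0 @0x1A[13] → 0x2A007  P=1,RW=1,US=1,PS=0
  L1 @0x2A[31] → 0x2B007  P=1,RW=1,US=1,PS=0
  L2 @0x2B[12] → 0x3D000  P=0,RW=0,US=0,PS=0
  ✗ PAGE_NOT_PRESENT  [3 reads]
#3 VA=0x78182A1E3F3 (w,user):
  L0 @0x1A[15] → 0x2C007  P=1,RW=1,US=1,PS=0
  L1 @0x2C[6] → 0x2E007  P=1,RW=1,US=1,PS=0
  L2 @0x2E[21] → 0x32007  P=1,RW=1,US=1,PS=0
  L3 @0x32[30] → 0x35007  P=1,RW=1,US=1,PS=0
  ⇒ phys 0x353F3  [4 reads]
#4 VA=0xF80000001C7 (r,kernel):
  L0 @0x1A[31] → 0x38087  P=1,RW=1,US=1,PS=1
  ⇒ phys 0x381C7 (huge @L0)  [1 reads]
#5 VA=0x804101D409 (w,user):
  L0 @0x1A[1] → 0x3C007  P=1,RW=1,US=1,PS=0
  L1 @0x3C[1] → 0x3F007  P=1,RW=1,US=1,PS=0
  L2 @0x3F[8] → 0x40007  P=1,RW=1,US=1,PS=0
  L3 @0x40[29] → 0x41007  P=1,RW=1,US=1,PS=0
  ⇒ phys 0x41409  [4 reads]

Access #4 fault: NONE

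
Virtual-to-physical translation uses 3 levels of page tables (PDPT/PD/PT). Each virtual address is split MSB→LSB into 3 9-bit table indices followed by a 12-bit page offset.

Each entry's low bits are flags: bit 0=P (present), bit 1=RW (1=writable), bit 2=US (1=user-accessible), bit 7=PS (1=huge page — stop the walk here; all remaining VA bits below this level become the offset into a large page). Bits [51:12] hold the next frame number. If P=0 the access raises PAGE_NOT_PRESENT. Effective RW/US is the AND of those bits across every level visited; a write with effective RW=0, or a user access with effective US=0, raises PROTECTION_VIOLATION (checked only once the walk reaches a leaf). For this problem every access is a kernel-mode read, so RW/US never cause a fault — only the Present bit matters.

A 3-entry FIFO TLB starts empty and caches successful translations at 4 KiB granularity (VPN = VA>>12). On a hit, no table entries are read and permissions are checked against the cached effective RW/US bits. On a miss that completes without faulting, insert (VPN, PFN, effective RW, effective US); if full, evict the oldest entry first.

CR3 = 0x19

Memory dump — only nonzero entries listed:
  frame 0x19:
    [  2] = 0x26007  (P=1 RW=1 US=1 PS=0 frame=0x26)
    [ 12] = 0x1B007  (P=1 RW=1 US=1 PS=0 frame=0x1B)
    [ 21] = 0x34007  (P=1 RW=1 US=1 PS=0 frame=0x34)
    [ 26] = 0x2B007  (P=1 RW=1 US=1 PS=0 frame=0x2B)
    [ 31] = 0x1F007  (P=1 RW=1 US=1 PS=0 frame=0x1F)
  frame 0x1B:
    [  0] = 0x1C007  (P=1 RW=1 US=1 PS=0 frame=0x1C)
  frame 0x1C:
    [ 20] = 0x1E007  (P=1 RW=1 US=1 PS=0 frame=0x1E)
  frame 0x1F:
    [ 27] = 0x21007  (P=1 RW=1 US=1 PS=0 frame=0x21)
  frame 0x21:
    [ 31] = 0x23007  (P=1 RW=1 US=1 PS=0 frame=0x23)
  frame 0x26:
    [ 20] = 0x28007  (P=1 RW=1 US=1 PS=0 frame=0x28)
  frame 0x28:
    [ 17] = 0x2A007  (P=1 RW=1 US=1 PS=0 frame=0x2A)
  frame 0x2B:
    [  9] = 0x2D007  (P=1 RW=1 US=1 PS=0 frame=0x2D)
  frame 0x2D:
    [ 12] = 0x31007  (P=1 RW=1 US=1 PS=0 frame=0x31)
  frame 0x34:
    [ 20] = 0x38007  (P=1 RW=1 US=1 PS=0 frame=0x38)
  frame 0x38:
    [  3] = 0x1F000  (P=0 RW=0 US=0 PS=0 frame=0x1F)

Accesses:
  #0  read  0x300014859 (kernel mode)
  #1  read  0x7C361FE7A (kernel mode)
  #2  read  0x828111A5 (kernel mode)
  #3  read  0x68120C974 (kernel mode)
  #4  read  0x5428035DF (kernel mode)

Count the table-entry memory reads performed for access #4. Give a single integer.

Per-access translation:
#0 VA=0x300014859 (r,kernel):
  L0 @0x19[12] → 0x1B007  P=1,RW=1,US=1,PS=0
  L1 @0x1B[0] → 0x1C007  P=1,RW=1,US=1,PS=0
  L2 @0x1C[20] → 0x1E007  P=1,RW=1,US=1,PS=0
  ⇒ phys 0x1E859  [3 reads]
#1 VA=0x7C361FE7A (r,kernel):
  L0 @0x19[31] → 0x1F007  P=1,RW=1,US=1,PS=0
  L1 @0x1F[27] → 0x21007  P=1,RW=1,US=1,PS=0
  L2 @0x21[31] → 0x23007  P=1,RW=1,US=1,PS=0
  ⇒ phys 0x23E7A  [3 reads]
#2 VA=0x828111A5 (r,kernel):
  L0 @0x19[2] → 0x26007  P=1,RW=1,US=1,PS=0
  L1 @0x26[20] → 0x28007  P=1,RW=1,US=1,PS=0
  L2 @0x28[17] → 0x2A007  P=1,RW=1,US=1,PS=0
  ⇒ phys 0x2A1A5  [3 reads]
#3 VA=0x68120C974 (r,kernel):
  L0 @0x19[26] → 0x2B007  P=1,RW=1,US=1,PS=0
  L1 @0x2B[9] → 0x2D007  P=1,RW=1,US=1,PS=0
  L2 @0x2D[12] → 0x31007  P=1,RW=1,US=1,PS=0
  ⇒ phys 0x31974  [3 reads]
#4 VA=0x5428035DF (r,kernel):
  L0 @0x19[21] → 0x34007  P=1,RW=1,US=1,PS=0
  L1 @0x34[20] → 0x38007  P=1,RW=1,US=1,PS=0
  L2 @0x38[3] → 0x1F000  P=0,RW=0,US=0,PS=0
  → PAGE_NOT_PRESENT  (3 entries read)

Entries read for #4: 3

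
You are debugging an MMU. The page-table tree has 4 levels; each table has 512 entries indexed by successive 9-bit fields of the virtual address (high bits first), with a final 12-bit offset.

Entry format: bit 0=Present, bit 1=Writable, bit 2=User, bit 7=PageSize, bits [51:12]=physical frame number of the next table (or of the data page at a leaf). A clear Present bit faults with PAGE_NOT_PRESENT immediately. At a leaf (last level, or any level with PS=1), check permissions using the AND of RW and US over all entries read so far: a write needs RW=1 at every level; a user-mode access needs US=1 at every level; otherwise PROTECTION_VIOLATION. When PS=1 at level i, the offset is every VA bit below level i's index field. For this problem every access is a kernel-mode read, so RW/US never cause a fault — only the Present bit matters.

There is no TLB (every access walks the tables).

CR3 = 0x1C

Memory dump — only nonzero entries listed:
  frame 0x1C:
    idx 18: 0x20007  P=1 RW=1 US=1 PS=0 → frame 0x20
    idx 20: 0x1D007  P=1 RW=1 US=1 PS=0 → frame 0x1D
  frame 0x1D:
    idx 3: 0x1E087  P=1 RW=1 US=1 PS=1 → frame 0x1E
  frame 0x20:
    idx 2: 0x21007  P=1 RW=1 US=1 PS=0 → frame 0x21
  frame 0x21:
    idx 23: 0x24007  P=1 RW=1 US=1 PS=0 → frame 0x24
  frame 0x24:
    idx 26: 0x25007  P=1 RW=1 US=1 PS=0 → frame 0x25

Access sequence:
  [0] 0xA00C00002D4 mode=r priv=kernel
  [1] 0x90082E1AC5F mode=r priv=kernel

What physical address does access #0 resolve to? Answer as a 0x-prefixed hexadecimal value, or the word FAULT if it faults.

Walk each access:
#0 VA=0xA00C00002D4 (r,kernel):
  L0: frame=0x1C idx=20 entry=0x1D007 [P=1 RW=1 US=1 PS=0]
  L1: frame=0x1D idx=3 entry=0x1E087 [P=1 RW=1 US=1 PS=1]
  ✓ 0x1E2D4 (huge @L1)  — 2 lookups
#1 VA=0x90082E1AC5F (r,kernel):
  L0: frame=0x1C idx=18 entry=0x20007 [P=1 RW=1 US=1 PS=0]
  L1: frame=0x20 idx=2 entry=0x21007 [P=1 RW=1 US=1 PS=0]
  L2: frame=0x21 idx=23 entry=0x24007 [P=1 RW=1 US=1 PS=0]
  L3: frame=0x24 idx=26 entry=0x25007 [P=1 RW=1 US=1 PS=0]
  ✓ 0x25C5F  — 4 lookups

Access #0 PA: 0x1E2D4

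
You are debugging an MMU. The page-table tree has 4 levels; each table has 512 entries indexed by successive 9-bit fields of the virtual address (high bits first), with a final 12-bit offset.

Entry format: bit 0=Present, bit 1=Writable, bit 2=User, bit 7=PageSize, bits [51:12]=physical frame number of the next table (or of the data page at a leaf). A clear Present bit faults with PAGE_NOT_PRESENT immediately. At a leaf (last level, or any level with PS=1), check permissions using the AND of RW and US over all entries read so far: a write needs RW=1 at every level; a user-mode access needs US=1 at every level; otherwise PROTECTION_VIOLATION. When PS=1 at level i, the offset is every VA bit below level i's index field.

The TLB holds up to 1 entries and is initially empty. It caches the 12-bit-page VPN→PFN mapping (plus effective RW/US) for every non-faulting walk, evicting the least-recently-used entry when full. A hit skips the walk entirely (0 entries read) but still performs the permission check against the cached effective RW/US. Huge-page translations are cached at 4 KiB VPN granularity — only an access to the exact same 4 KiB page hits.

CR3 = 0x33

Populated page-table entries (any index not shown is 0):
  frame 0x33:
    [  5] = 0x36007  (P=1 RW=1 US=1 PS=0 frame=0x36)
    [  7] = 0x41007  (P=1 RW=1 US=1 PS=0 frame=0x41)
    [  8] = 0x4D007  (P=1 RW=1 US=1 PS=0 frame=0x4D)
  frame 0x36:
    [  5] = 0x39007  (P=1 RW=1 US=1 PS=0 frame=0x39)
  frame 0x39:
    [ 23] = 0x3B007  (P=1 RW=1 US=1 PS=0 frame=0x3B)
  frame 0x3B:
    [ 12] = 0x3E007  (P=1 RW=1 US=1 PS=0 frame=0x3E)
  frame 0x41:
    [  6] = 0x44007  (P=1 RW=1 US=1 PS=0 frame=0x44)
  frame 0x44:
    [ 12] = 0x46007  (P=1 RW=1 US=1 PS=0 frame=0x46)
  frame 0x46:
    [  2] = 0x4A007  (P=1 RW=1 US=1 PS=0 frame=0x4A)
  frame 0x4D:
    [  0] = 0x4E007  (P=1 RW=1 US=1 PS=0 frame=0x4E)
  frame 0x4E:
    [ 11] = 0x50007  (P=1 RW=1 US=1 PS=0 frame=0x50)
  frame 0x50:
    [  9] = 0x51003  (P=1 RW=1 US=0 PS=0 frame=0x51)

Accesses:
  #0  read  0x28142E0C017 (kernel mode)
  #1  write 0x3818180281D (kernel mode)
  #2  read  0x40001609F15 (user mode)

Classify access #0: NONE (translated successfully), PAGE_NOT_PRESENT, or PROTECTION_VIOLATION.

Trace:
#0 VA=0x28142E0C017 (r,kernel):
  lvl0: tbl 0x33, slot 5 ⇒ 0x36007 (P1/RW1/US1/PS0)
  lvl1: tbl 0x36, slot 5 ⇒ 0x39007 (P1/RW1/US1/PS0)
  lvl2: tbl 0x39, slot 23 ⇒ 0x3B007 (P1/RW1/US1/PS0)
  lvl3: tbl 0x3B, slot 12 ⇒ 0x3E007 (P1/RW1/US1/PS0)
  ⇒ phys 0x3E017  [4 reads]
#1 VA=0x3818180281D (w,kernel):
  lvl0: tbl 0x33, slot 7 ⇒ 0x41007 (P1/RW1/US1/PS0)
  lvl1: tbl 0x41, slot 6 ⇒ 0x44007 (P1/RW1/US1/PS0)
  lvl2: tbl 0x44, slot 12 ⇒ 0x46007 (P1/RW1/US1/PS0)
  lvl3: tbl 0x46, slot 2 ⇒ 0x4A007 (P1/RW1/US1/PS0)
  ⇒ phys 0x4A81D  [4 reads]
#2 VA=0x40001609F15 (r,user):
  lvl0: tbl 0x33, slot 8 ⇒ 0x4D007 (P1/RW1/US1/PS0)
  lvl1: tbl 0x4D, slot 0 ⇒ 0x4E007 (P1/RW1/US1/PS0)
  lvl2: tbl 0x4E, slot 11 ⇒ 0x50007 (P1/RW1/US1/PS0)
  lvl3: tbl 0x50, slot 9 ⇒ 0x51003 (P1/RW1/US0/PS0)
  ⇒ fault: PROTECTION_VIOLATION  — 4 lookups

Access #0 fault: NONE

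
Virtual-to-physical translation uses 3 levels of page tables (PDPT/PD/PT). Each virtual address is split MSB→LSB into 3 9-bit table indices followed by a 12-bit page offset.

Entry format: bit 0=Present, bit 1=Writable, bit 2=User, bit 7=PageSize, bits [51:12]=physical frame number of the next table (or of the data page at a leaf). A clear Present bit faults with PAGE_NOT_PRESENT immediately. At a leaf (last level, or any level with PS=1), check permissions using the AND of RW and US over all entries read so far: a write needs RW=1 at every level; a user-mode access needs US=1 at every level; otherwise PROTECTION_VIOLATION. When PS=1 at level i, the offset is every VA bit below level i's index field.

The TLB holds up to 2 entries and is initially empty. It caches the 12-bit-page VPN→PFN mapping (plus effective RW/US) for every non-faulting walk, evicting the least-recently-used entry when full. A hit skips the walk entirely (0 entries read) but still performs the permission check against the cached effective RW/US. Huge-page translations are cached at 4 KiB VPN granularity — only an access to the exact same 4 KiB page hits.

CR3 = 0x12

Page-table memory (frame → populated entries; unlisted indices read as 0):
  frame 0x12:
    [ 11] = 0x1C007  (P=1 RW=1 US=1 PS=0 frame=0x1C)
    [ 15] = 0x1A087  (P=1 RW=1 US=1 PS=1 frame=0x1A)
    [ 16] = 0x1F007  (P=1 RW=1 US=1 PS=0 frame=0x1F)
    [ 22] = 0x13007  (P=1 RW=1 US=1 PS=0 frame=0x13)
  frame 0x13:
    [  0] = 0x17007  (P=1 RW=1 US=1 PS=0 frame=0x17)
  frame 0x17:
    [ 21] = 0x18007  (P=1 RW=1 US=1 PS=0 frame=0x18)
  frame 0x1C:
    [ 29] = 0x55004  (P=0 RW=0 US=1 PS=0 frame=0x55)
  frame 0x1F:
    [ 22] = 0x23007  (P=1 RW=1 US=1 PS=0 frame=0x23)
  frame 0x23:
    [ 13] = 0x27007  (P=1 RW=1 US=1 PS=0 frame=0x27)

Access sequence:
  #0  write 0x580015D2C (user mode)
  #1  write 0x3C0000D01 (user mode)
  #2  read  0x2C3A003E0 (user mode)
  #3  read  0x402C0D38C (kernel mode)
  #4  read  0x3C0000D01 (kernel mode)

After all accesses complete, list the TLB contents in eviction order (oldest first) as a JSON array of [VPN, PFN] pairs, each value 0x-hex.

Walk each access:
#0 VA=0x580015D2C (w,user):
  L0: frame=0x12 idx=22 entry=0x13007 [P=1 RW=1 US=1 PS=0]
  L1: frame=0x13 idx=0 entry=0x17007 [P=1 RW=1 US=1 PS=0]
  L2: frame=0x17 idx=21 entry=0x18007 [P=1 RW=1 US=1 PS=0]
  → PA=0x18D2C  (3 entries read)
#1 VA=0x3C0000D01 (w,user):
  L0: frame=0x12 idx=15 entry=0x1A087 [P=1 RW=1 US=1 PS=1]
  → PA=0x1AD01 (huge @L0)  (1 entries read)
#2 VA=0x2C3A003E0 (r,user):
  L0: frame=0x12 idx=11 entry=0x1C007 [P=1 RW=1 US=1 PS=0]
  L1: frame=0x1C idx=29 entry=0x55004 [P=0 RW=0 US=1 PS=0]
  → PAGE_NOT_PRESENT  (2 entries read)
#3 VA=0x402C0D38C (r,kernel):
  L0: frame=0x12 idx=16 entry=0x1F007 [P=1 RW=1 US=1 PS=0]
  L1: frame=0x1F idx=22 entry=0x23007 [P=1 RW=1 US=1 PS=0]
  L2: frame=0x23 idx=13 entry=0x27007 [P=1 RW=1 US=1 PS=0]
  → PA=0x2738C  (3 entries read)
#4 VA=0x3C0000D01 (r,kernel):
  TLB hit vpn=0x3C0000 → PA=0x1AD01

TLB: [["0x402C0D", "0x27"], ["0x3C0000", "0x1A"]]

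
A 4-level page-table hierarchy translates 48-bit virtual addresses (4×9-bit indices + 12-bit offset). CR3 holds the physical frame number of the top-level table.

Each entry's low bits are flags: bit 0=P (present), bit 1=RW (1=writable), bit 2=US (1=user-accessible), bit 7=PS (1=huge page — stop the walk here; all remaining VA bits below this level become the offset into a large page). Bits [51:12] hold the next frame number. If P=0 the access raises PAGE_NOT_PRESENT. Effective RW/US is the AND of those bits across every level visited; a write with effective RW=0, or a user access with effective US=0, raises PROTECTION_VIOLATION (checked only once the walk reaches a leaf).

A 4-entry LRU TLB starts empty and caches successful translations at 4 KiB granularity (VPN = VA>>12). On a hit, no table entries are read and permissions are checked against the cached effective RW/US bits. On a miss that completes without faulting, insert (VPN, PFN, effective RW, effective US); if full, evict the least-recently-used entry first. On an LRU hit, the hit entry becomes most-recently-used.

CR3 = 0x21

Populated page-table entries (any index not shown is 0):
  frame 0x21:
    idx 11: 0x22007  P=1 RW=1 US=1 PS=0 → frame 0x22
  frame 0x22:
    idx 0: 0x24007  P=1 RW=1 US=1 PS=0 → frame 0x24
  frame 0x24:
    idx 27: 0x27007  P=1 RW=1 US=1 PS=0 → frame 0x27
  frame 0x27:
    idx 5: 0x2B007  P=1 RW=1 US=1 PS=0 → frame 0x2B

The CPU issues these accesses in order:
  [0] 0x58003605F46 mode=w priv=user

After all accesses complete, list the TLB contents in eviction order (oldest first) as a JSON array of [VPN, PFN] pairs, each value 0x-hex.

Per-access translation:
#0 VA=0x58003605F46 (w,user):
  L0 @0x21[11] → 0x22007  P=1,RW=1,US=1,PS=0
  L1 @0x22[0] → 0x24007  P=1,RW=1,US=1,PS=0
  L2 @0x24[27] → 0x27007  P=1,RW=1,US=1,PS=0
  L3 @0x27[5] → 0x2B007  P=1,RW=1,US=1,PS=0
  ✓ 0x2BF46  — 4 lookups

TLB: [["0x58003605", "0x2B"]]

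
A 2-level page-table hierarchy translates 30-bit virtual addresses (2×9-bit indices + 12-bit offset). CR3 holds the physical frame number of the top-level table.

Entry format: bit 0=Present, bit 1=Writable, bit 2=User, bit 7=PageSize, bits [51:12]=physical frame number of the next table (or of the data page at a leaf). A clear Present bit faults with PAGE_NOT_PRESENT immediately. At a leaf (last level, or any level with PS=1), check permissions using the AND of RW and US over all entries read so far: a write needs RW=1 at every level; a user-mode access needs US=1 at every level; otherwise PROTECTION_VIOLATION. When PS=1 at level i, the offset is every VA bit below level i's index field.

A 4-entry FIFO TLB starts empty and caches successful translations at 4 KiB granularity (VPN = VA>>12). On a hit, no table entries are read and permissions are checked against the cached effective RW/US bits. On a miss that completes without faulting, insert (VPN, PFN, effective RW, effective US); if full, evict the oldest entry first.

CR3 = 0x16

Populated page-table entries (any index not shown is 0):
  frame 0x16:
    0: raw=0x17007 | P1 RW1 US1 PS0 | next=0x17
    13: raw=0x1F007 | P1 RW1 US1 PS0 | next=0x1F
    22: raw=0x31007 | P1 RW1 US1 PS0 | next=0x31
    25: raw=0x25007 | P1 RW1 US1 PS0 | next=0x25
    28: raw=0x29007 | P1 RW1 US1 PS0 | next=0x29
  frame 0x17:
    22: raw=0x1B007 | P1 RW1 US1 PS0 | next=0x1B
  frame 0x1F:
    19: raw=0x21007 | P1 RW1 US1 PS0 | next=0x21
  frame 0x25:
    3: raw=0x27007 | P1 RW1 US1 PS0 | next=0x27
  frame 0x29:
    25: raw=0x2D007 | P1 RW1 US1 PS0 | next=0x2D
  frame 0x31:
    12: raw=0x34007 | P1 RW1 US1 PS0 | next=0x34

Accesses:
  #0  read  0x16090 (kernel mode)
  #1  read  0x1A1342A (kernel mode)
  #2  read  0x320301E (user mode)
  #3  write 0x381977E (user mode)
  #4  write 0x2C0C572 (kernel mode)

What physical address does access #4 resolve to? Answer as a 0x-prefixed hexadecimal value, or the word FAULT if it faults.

Trace:
#0 VA=0x16090 (r,kernel):
  L0: frame=0x16 idx=0 entry=0x17007 [P=1 RW=1 US=1 PS=0]
  L1: frame=0x17 idx=22 entry=0x1B007 [P=1 RW=1 US=1 PS=0]
  ⇒ phys 0x1B090  [2 reads]
#1 VA=0x1A1342A (r,kernel):
  L0: frame=0x16 idx=13 entry=0x1F007 [P=1 RW=1 US=1 PS=0]
  L1: frame=0x1F idx=19 entry=0x21007 [P=1 RW=1 US=1 PS=0]
  ⇒ phys 0x2142A  [2 reads]
#2 VA=0x320301E (r,user):
  L0: frame=0x16 idx=25 entry=0x25007 [P=1 RW=1 US=1 PS=0]
  L1: frame=0x25 idx=3 entry=0x27007 [P=1 RW=1 US=1 PS=0]
  ⇒ phys 0x2701E  [2 reads]
#3 VA=0x381977E (w,user):
  L0: frame=0x16 idx=28 entry=0x29007 [P=1 RW=1 US=1 PS=0]
  L1: frame=0x29 idx=25 entry=0x2D007 [P=1 RW=1 US=1 PS=0]
  ⇒ phys 0x2D77E  [2 reads]
#4 VA=0x2C0C572 (w,kernel):
  L0: frame=0x16 idx=22 entry=0x31007 [P=1 RW=1 US=1 PS=0]
  L1: frame=0x31 idx=12 entry=0x34007 [P=1 RW=1 US=1 PS=0]
  ⇒ phys 0x34572  [2 reads]

Access #4 PA: 0x34572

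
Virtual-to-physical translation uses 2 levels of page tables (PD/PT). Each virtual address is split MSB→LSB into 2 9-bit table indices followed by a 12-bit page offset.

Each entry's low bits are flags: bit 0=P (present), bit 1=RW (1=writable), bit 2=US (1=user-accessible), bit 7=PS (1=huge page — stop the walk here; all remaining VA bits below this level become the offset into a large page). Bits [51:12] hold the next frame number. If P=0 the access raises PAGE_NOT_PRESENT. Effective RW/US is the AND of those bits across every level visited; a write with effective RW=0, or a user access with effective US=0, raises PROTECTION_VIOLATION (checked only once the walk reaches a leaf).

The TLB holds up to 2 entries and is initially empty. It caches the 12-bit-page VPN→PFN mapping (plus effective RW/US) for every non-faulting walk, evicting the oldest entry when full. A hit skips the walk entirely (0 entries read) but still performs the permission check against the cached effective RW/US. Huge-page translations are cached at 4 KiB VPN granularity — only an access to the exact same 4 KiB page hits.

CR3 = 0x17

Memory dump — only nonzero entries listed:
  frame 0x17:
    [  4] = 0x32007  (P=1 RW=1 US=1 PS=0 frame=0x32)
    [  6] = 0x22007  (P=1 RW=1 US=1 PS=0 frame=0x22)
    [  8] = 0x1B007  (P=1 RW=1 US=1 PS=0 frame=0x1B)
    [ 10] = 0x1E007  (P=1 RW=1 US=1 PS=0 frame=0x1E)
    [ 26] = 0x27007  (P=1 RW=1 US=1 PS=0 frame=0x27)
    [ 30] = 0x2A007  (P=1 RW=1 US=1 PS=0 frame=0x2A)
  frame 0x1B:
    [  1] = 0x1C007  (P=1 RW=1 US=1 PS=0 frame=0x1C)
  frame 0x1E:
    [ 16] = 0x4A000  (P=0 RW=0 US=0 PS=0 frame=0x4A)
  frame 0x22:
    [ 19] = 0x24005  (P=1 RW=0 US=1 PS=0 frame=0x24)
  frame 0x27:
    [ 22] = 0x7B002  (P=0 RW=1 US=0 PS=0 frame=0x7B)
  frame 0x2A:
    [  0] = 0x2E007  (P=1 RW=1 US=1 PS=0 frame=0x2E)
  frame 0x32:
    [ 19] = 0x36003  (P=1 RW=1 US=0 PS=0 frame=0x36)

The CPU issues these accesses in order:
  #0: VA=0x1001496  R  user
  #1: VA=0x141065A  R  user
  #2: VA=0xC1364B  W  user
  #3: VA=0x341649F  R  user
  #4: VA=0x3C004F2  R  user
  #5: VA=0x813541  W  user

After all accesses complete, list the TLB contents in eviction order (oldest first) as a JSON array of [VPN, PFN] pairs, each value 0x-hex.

Per-access translation:
#0 VA=0x1001496 (r,user):
  L0 @0x17[8] → 0x1B007  P=1,RW=1,US=1,PS=0
  L1 @0x1B[1] → 0x1C007  P=1,RW=1,US=1,PS=0
  ✓ 0x1C496  — 2 lookups
#1 VA=0x141065A (r,user):
  L0 @0x17[10] → 0x1E007  P=1,RW=1,US=1,PS=0
  L1 @0x1E[16] → 0x4A000  P=0,RW=0,US=0,PS=0
  → PAGE_NOT_PRESENT  (2 entries read)
#2 VA=0xC1364B (w,user):
  L0 @0x17[6] → 0x22007  P=1,RW=1,US=1,PS=0
  L1 @0x22[19] → 0x24005  P=1,RW=0,US=1,PS=0
  → PROTECTION_VIOLATION  (2 entries read)
#3 VA=0x341649F (r,user):
  L0 @0x17[26] → 0x27007  P=1,RW=1,US=1,PS=0
  L1 @0x27[22] → 0x7B002  P=0,RW=1,US=0,PS=0
  → PAGE_NOT_PRESENT  (2 entries read)
#4 VA=0x3C004F2 (r,user):
  L0 @0x17[30] → 0x2A007  P=1,RW=1,US=1,PS=0
  L1 @0x2A[0] → 0x2E007  P=1,RW=1,US=1,PS=0
  ✓ 0x2E4F2  — 2 lookups
#5 VA=0x813541 (w,user):
  L0 @0x17[4] → 0x32007  P=1,RW=1,US=1,PS=0
  L1 @0x32[19] → 0x36003  P=1,RW=1,US=0,PS=0
  → PROTECTION_VIOLATION  (2 entries read)

TLB: [["0x1001", "0x1C"], ["0x3C00", "0x2E"]]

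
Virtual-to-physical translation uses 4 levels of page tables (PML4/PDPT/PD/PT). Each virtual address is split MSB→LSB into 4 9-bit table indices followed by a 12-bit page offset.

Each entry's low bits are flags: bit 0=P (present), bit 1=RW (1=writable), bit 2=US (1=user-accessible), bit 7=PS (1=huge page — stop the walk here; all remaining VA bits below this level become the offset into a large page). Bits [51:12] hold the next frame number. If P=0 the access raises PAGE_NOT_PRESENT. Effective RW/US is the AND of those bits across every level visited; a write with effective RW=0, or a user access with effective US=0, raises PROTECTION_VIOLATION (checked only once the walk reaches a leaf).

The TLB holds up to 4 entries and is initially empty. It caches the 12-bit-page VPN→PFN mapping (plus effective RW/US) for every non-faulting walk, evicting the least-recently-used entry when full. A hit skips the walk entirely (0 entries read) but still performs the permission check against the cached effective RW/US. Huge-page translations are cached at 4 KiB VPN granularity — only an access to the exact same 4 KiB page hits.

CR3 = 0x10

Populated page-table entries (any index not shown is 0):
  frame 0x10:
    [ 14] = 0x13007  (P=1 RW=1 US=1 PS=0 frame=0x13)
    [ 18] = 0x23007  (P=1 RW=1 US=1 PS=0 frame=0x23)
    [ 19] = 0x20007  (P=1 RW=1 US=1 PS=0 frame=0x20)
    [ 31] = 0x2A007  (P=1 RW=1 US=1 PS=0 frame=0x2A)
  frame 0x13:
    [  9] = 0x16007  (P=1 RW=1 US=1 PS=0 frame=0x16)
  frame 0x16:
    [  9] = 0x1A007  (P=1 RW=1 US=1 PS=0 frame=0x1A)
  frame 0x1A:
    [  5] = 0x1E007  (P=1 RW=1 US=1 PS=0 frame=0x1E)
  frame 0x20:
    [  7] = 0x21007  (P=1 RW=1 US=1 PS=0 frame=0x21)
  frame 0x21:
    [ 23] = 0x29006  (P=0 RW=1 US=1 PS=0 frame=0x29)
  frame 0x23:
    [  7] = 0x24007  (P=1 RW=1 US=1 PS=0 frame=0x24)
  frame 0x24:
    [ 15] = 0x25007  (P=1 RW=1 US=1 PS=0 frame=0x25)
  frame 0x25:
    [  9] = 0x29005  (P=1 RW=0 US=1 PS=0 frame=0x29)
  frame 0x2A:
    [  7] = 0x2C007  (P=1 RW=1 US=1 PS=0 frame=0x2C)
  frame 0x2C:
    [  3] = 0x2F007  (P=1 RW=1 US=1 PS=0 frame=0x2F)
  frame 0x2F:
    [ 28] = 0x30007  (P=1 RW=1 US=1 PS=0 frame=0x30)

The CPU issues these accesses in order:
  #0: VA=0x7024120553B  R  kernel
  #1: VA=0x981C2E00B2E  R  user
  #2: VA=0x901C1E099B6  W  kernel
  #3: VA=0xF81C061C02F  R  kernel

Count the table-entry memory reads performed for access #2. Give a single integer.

Walk each access:
#0 VA=0x7024120553B (r,kernel):
  L0: frame=0x10 idx=14 entry=0x13007 [P=1 RW=1 US=1 PS=0]
  L1: frame=0x13 idx=9 entry=0x16007 [P=1 RW=1 US=1 PS=0]
  L2: frame=0x16 idx=9 entry=0x1A007 [P=1 RW=1 US=1 PS=0]
  L3: frame=0x1A idx=5 entry=0x1E007 [P=1 RW=1 US=1 PS=0]
  ⇒ phys 0x1E53B  [4 reads]
#1 VA=0x981C2E00B2E (r,user):
  L0: frame=0x10 idx=19 entry=0x20007 [P=1 RW=1 US=1 PS=0]
  L1: frame=0x20 idx=7 entry=0x21007 [P=1 RW=1 US=1 PS=0]
  L2: frame=0x21 idx=23 entry=0x29006 [P=0 RW=1 US=1 PS=0]
  → PAGE_NOT_PRESENT  (3 entries read)
#2 VA=0x901C1E099B6 (w,kernel):
  L0: frame=0x10 idx=18 entry=0x23007 [P=1 RW=1 US=1 PS=0]
  L1: frame=0x23 idx=7 entry=0x24007 [P=1 RW=1 US=1 PS=0]
  L2: frame=0x24 idx=15 entry=0x25007 [P=1 RW=1 US=1 PS=0]
  L3: frame=0x25 idx=9 entry=0x29005 [P=1 RW=0 US=1 PS=0]
  → PROTECTION_VIOLATION  (4 entries read)
#3 VA=0xF81C061C02F (r,kernel):
  L0: frame=0x10 idx=31 entry=0x2A007 [P=1 RW=1 US=1 PS=0]
  L1: frame=0x2A idx=7 entry=0x2C007 [P=1 RW=1 US=1 PS=0]
  L2: frame=0x2C idx=3 entry=0x2F007 [P=1 RW=1 US=1 PS=0]
  L3: frame=0x2F idx=28 entry=0x30007 [P=1 RW=1 US=1 PS=0]
  ⇒ phys 0x3002F  [4 reads]

Entries read for #2: 4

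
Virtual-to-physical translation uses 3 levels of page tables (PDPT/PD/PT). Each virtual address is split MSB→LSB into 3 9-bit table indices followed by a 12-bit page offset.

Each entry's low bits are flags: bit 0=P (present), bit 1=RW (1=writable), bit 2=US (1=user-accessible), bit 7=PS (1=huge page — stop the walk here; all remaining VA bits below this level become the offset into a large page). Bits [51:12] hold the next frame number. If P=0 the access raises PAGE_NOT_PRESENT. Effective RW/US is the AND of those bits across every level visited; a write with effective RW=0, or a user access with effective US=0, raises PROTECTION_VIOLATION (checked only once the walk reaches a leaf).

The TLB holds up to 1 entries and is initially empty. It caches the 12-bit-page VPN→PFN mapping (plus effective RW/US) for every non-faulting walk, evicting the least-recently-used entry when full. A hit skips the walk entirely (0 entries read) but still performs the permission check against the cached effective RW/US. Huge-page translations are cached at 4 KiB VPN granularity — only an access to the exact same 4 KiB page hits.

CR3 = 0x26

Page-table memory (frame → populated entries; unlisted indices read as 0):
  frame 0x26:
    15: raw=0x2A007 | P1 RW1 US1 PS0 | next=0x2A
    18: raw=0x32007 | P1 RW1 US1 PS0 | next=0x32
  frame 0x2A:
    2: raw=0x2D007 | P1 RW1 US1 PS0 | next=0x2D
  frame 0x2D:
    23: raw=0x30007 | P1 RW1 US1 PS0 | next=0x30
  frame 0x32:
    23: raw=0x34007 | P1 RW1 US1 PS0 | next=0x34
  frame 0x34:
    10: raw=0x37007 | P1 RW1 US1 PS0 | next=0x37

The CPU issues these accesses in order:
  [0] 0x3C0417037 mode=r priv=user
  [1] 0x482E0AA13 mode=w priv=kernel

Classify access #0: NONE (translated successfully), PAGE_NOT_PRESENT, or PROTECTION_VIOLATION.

Per-access translation:
#0 VA=0x3C0417037 (r,user):
  [0] read 0x26 idx=15: raw=0x2A007 flags P=1 W=1 U=1 S=0
  [1] read 0x2A idx=2: raw=0x2D007 flags P=1 W=1 U=1 S=0
  [2] read 0x2D idx=23: raw=0x30007 flags P=1 W=1 U=1 S=0
  ✓ 0x30037  — 3 lookups
#1 VA=0x482E0AA13 (w,kernel):
  [0] read 0x26 idx=18: raw=0x32007 flags P=1 W=1 U=1 S=0
  [1] read 0x32 idx=23: raw=0x34007 flags P=1 W=1 U=1 S=0
  [2] read 0x34 idx=10: raw=0x37007 flags P=1 W=1 U=1 S=0
  ✓ 0x37A13  — 3 lookups

Access #0 fault: NONE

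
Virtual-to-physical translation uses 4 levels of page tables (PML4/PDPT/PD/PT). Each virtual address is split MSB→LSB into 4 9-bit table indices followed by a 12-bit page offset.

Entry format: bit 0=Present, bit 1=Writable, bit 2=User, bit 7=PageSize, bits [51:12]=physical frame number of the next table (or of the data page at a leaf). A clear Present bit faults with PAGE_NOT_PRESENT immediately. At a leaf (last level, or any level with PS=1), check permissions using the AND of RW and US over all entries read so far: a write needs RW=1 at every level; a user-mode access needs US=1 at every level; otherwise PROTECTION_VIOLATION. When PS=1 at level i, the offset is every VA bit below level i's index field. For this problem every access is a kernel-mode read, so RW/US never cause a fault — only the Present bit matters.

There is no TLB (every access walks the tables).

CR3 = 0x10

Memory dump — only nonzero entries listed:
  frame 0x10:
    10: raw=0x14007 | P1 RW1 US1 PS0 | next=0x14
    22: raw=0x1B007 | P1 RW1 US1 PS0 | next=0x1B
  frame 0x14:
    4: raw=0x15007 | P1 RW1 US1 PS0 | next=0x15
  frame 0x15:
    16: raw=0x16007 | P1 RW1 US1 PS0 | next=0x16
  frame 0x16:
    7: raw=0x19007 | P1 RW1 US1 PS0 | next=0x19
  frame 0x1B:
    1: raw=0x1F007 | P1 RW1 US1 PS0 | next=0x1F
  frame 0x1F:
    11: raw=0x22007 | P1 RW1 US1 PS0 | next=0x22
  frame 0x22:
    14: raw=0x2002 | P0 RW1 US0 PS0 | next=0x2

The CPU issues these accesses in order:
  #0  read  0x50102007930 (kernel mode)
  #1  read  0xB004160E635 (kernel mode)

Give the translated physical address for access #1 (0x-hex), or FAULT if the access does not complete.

Walk each access:
#0 VA=0x50102007930 (r,kernel):
  lvl0: tbl 0x10, slot 10 ⇒ 0x14007 (P1/RW1/US1/PS0)
  lvl1: tbl 0x14, slot 4 ⇒ 0x15007 (P1/RW1/US1/PS0)
  lvl2: tbl 0x15, slot 16 ⇒ 0x16007 (P1/RW1/US1/PS0)
  lvl3: tbl 0x16, slot 7 ⇒ 0x19007 (P1/RW1/US1/PS0)
  ⇒ phys 0x19930  [4 reads]
#1 VA=0xB004160E635 (r,kernel):
  lvl0: tbl 0x10, slot 22 ⇒ 0x1B007 (P1/RW1/US1/PS0)
  lvl1: tbl 0x1B, slot 1 ⇒ 0x1F007 (P1/RW1/US1/PS0)
  lvl2: tbl 0x1F, slot 11 ⇒ 0x22007 (P1/RW1/US1/PS0)
  lvl3: tbl 0x22, slot 14 ⇒ 0x2002 (P0/RW1/US0/PS0)
  ⇒ fault: PAGE_NOT_PRESENT  — 4 lookups

Access #1 PA: FAULT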